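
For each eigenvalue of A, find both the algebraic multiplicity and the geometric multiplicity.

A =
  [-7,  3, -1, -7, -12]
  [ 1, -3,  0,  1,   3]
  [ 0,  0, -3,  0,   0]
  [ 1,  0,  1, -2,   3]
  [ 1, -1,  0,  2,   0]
λ = -3: alg = 5, geom = 2

Step 1 — factor the characteristic polynomial to read off the algebraic multiplicities:
  χ_A(x) = (x + 3)^5

Step 2 — compute geometric multiplicities via the rank-nullity identity g(λ) = n − rank(A − λI):
  rank(A − (-3)·I) = 3, so dim ker(A − (-3)·I) = n − 3 = 2

Summary:
  λ = -3: algebraic multiplicity = 5, geometric multiplicity = 2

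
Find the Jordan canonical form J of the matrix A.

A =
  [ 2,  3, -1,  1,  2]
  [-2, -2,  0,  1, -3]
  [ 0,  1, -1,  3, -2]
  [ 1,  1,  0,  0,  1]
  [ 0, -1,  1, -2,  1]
J_3(0) ⊕ J_2(0)

The characteristic polynomial is
  det(x·I − A) = x^5

Eigenvalues and multiplicities (the geometric multiplicity of λ is n − rank(A − λI), which equals the number of Jordan blocks for λ):
  λ = 0: algebraic multiplicity = 5, geometric multiplicity = 2

Determining the block sizes for each eigenvalue:
  λ = 0: with am = 5 and gm = 2, the partition is not yet determined (e.g. several partitions of 5 into 2 parts exist). Let N = A − (0)·I. Computing rank(N^1) = 3, rank(N^2) = 1, rank(N^3) = 0; the number of blocks of size ≥ j is rank(N^{j−1}) − rank(N^j), giving [2, 2, 1]. So we have 1 block(s) of size 3, 1 block(s) of size 2 → block sizes [3, 2]

Assembling the blocks gives a Jordan form
J =
  [0, 1, 0, 0, 0]
  [0, 0, 1, 0, 0]
  [0, 0, 0, 0, 0]
  [0, 0, 0, 0, 1]
  [0, 0, 0, 0, 0]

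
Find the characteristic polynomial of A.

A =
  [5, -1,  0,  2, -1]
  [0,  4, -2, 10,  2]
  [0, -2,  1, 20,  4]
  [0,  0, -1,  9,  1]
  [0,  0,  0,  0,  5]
x^5 - 24*x^4 + 230*x^3 - 1100*x^2 + 2625*x - 2500

Expanding det(x·I − A) (e.g. by cofactor expansion or by noting that A is similar to its Jordan form J, which has the same characteristic polynomial as A) gives
  χ_A(x) = x^5 - 24*x^4 + 230*x^3 - 1100*x^2 + 2625*x - 2500
which factors as (x - 5)^4*(x - 4). The eigenvalues (with algebraic multiplicities) are λ = 4 with multiplicity 1, λ = 5 with multiplicity 4.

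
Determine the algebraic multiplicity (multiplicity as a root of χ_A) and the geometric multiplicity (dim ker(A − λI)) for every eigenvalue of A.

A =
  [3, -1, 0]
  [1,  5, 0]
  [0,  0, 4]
λ = 4: alg = 3, geom = 2

Step 1 — factor the characteristic polynomial to read off the algebraic multiplicities:
  χ_A(x) = (x - 4)^3

Step 2 — compute geometric multiplicities via the rank-nullity identity g(λ) = n − rank(A − λI):
  rank(A − (4)·I) = 1, so dim ker(A − (4)·I) = n − 1 = 2

Summary:
  λ = 4: algebraic multiplicity = 3, geometric multiplicity = 2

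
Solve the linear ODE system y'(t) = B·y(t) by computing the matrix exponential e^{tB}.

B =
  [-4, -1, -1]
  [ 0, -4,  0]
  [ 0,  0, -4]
e^{tB} =
  [exp(-4*t), -t*exp(-4*t), -t*exp(-4*t)]
  [0, exp(-4*t), 0]
  [0, 0, exp(-4*t)]

Strategy: write B = P · J · P⁻¹ where J is a Jordan canonical form, so e^{tB} = P · e^{tJ} · P⁻¹, and e^{tJ} can be computed block-by-block.

B has Jordan form
J =
  [-4,  1,  0]
  [ 0, -4,  0]
  [ 0,  0, -4]
(up to reordering of blocks).

Per-block formulas:
  For a 2×2 Jordan block J_2(-4): exp(t · J_2(-4)) = e^(-4t)·(I + t·N), where N is the 2×2 nilpotent shift.
  For a 1×1 block at λ = -4: exp(t · [-4]) = [e^(-4t)].

After assembling e^{tJ} and conjugating by P, we get:

e^{tB} =
  [exp(-4*t), -t*exp(-4*t), -t*exp(-4*t)]
  [0, exp(-4*t), 0]
  [0, 0, exp(-4*t)]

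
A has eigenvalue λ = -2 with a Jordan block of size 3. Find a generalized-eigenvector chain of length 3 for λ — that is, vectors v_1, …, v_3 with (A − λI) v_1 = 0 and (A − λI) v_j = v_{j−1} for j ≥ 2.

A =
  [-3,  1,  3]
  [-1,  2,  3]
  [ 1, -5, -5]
A Jordan chain for λ = -2 of length 3:
v_1 = (3, 0, 1)ᵀ
v_2 = (-1, -1, 1)ᵀ
v_3 = (1, 0, 0)ᵀ

Let N = A − (-2)·I. We want v_3 with N^3 v_3 = 0 but N^2 v_3 ≠ 0; then v_{j-1} := N · v_j for j = 3, …, 2.

Pick v_3 = (1, 0, 0)ᵀ.
Then v_2 = N · v_3 = (-1, -1, 1)ᵀ.
Then v_1 = N · v_2 = (3, 0, 1)ᵀ.

Sanity check: (A − (-2)·I) v_1 = (0, 0, 0)ᵀ = 0. ✓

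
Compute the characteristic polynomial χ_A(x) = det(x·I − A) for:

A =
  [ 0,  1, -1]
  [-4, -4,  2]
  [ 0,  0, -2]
x^3 + 6*x^2 + 12*x + 8

Expanding det(x·I − A) (e.g. by cofactor expansion or by noting that A is similar to its Jordan form J, which has the same characteristic polynomial as A) gives
  χ_A(x) = x^3 + 6*x^2 + 12*x + 8
which factors as (x + 2)^3. The eigenvalues (with algebraic multiplicities) are λ = -2 with multiplicity 3.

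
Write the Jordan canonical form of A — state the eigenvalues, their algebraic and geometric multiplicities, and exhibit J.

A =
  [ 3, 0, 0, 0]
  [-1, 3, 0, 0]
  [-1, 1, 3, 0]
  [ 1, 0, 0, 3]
J_3(3) ⊕ J_1(3)

The characteristic polynomial is
  det(x·I − A) = x^4 - 12*x^3 + 54*x^2 - 108*x + 81 = (x - 3)^4

Eigenvalues and multiplicities (the geometric multiplicity of λ is n − rank(A − λI), which equals the number of Jordan blocks for λ):
  λ = 3: algebraic multiplicity = 4, geometric multiplicity = 2

Determining the block sizes for each eigenvalue:
  λ = 3: with am = 4 and gm = 2, the partition is not yet determined (e.g. several partitions of 4 into 2 parts exist). Let N = A − (3)·I. Computing rank(N^1) = 2, rank(N^2) = 1, rank(N^3) = 0; the number of blocks of size ≥ j is rank(N^{j−1}) − rank(N^j), giving [2, 1, 1]. So we have 1 block(s) of size 3, 1 block(s) of size 1 → block sizes [3, 1]

Assembling the blocks gives a Jordan form
J =
  [3, 1, 0, 0]
  [0, 3, 1, 0]
  [0, 0, 3, 0]
  [0, 0, 0, 3]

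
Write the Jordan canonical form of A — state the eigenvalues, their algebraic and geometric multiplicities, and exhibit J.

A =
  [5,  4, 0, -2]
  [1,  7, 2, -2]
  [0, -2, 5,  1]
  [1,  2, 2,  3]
J_3(5) ⊕ J_1(5)

The characteristic polynomial is
  det(x·I − A) = x^4 - 20*x^3 + 150*x^2 - 500*x + 625 = (x - 5)^4

Eigenvalues and multiplicities (the geometric multiplicity of λ is n − rank(A − λI), which equals the number of Jordan blocks for λ):
  λ = 5: algebraic multiplicity = 4, geometric multiplicity = 2

Determining the block sizes for each eigenvalue:
  λ = 5: with am = 4 and gm = 2, the partition is not yet determined (e.g. several partitions of 4 into 2 parts exist). Let N = A − (5)·I. Computing rank(N^1) = 2, rank(N^2) = 1, rank(N^3) = 0; the number of blocks of size ≥ j is rank(N^{j−1}) − rank(N^j), giving [2, 1, 1]. So we have 1 block(s) of size 3, 1 block(s) of size 1 → block sizes [3, 1]

Assembling the blocks gives a Jordan form
J =
  [5, 1, 0, 0]
  [0, 5, 1, 0]
  [0, 0, 5, 0]
  [0, 0, 0, 5]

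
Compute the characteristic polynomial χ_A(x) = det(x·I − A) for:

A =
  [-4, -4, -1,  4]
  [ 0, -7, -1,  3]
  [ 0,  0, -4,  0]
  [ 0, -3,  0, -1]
x^4 + 16*x^3 + 96*x^2 + 256*x + 256

Expanding det(x·I − A) (e.g. by cofactor expansion or by noting that A is similar to its Jordan form J, which has the same characteristic polynomial as A) gives
  χ_A(x) = x^4 + 16*x^3 + 96*x^2 + 256*x + 256
which factors as (x + 4)^4. The eigenvalues (with algebraic multiplicities) are λ = -4 with multiplicity 4.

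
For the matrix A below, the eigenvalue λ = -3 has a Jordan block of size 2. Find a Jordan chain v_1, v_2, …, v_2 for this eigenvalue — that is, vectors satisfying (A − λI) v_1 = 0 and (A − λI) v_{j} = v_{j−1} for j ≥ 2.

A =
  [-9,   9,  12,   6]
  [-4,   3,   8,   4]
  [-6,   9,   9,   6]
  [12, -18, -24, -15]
A Jordan chain for λ = -3 of length 2:
v_1 = (-6, -4, -6, 12)ᵀ
v_2 = (1, 0, 0, 0)ᵀ

Let N = A − (-3)·I. We want v_2 with N^2 v_2 = 0 but N^1 v_2 ≠ 0; then v_{j-1} := N · v_j for j = 2, …, 2.

Pick v_2 = (1, 0, 0, 0)ᵀ.
Then v_1 = N · v_2 = (-6, -4, -6, 12)ᵀ.

Sanity check: (A − (-3)·I) v_1 = (0, 0, 0, 0)ᵀ = 0. ✓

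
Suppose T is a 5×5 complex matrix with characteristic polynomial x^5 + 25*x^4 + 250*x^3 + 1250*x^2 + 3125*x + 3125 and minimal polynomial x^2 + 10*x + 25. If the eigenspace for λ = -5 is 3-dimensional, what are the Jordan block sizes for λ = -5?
Block sizes for λ = -5: [2, 2, 1]

Step 1 — from the characteristic polynomial, algebraic multiplicity of λ = -5 is 5. From dim ker(T − (-5)·I) = 3, there are exactly 3 Jordan blocks for λ = -5.
Step 2 — from the minimal polynomial, the factor (x + 5)^2 tells us the largest block for λ = -5 has size 2.
Step 3 — with total size 5, 3 blocks, and largest block 2, the block sizes (in nonincreasing order) are [2, 2, 1].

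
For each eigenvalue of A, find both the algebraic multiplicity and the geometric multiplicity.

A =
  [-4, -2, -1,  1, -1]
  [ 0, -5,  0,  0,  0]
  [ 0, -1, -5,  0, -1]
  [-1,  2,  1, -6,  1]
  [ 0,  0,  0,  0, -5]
λ = -5: alg = 5, geom = 3

Step 1 — factor the characteristic polynomial to read off the algebraic multiplicities:
  χ_A(x) = (x + 5)^5

Step 2 — compute geometric multiplicities via the rank-nullity identity g(λ) = n − rank(A − λI):
  rank(A − (-5)·I) = 2, so dim ker(A − (-5)·I) = n − 2 = 3

Summary:
  λ = -5: algebraic multiplicity = 5, geometric multiplicity = 3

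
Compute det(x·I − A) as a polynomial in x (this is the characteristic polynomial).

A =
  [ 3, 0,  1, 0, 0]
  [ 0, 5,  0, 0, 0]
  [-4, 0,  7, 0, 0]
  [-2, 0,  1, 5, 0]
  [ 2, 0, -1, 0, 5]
x^5 - 25*x^4 + 250*x^3 - 1250*x^2 + 3125*x - 3125

Expanding det(x·I − A) (e.g. by cofactor expansion or by noting that A is similar to its Jordan form J, which has the same characteristic polynomial as A) gives
  χ_A(x) = x^5 - 25*x^4 + 250*x^3 - 1250*x^2 + 3125*x - 3125
which factors as (x - 5)^5. The eigenvalues (with algebraic multiplicities) are λ = 5 with multiplicity 5.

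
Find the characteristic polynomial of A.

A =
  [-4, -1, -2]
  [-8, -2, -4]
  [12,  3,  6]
x^3

Expanding det(x·I − A) (e.g. by cofactor expansion or by noting that A is similar to its Jordan form J, which has the same characteristic polynomial as A) gives
  χ_A(x) = x^3
which factors as x^3. The eigenvalues (with algebraic multiplicities) are λ = 0 with multiplicity 3.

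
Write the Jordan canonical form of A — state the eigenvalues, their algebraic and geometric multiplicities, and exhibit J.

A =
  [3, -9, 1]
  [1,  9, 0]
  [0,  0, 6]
J_3(6)

The characteristic polynomial is
  det(x·I − A) = x^3 - 18*x^2 + 108*x - 216 = (x - 6)^3

Eigenvalues and multiplicities (the geometric multiplicity of λ is n − rank(A − λI), which equals the number of Jordan blocks for λ):
  λ = 6: algebraic multiplicity = 3, geometric multiplicity = 1

Determining the block sizes for each eigenvalue:
  λ = 6: one block (gm = 1), so the single block has size am = 3 → block sizes [3]

Assembling the blocks gives a Jordan form
J =
  [6, 1, 0]
  [0, 6, 1]
  [0, 0, 6]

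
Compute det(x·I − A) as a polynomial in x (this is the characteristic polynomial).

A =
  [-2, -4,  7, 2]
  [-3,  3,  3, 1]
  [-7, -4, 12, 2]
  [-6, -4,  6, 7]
x^4 - 20*x^3 + 150*x^2 - 500*x + 625

Expanding det(x·I − A) (e.g. by cofactor expansion or by noting that A is similar to its Jordan form J, which has the same characteristic polynomial as A) gives
  χ_A(x) = x^4 - 20*x^3 + 150*x^2 - 500*x + 625
which factors as (x - 5)^4. The eigenvalues (with algebraic multiplicities) are λ = 5 with multiplicity 4.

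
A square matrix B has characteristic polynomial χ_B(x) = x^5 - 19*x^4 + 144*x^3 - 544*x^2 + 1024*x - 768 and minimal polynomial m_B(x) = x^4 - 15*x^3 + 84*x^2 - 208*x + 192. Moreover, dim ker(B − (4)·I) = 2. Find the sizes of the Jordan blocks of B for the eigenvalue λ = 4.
Block sizes for λ = 4: [3, 1]

Step 1 — from the characteristic polynomial, algebraic multiplicity of λ = 4 is 4. From dim ker(B − (4)·I) = 2, there are exactly 2 Jordan blocks for λ = 4.
Step 2 — from the minimal polynomial, the factor (x − 4)^3 tells us the largest block for λ = 4 has size 3.
Step 3 — with total size 4, 2 blocks, and largest block 3, the block sizes (in nonincreasing order) are [3, 1].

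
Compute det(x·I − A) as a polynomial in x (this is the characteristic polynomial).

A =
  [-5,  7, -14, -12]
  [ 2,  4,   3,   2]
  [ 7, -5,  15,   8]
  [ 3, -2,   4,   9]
x^4 - 23*x^3 + 198*x^2 - 756*x + 1080

Expanding det(x·I − A) (e.g. by cofactor expansion or by noting that A is similar to its Jordan form J, which has the same characteristic polynomial as A) gives
  χ_A(x) = x^4 - 23*x^3 + 198*x^2 - 756*x + 1080
which factors as (x - 6)^3*(x - 5). The eigenvalues (with algebraic multiplicities) are λ = 5 with multiplicity 1, λ = 6 with multiplicity 3.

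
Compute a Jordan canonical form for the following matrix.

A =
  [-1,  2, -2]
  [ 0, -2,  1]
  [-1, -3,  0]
J_3(-1)

The characteristic polynomial is
  det(x·I − A) = x^3 + 3*x^2 + 3*x + 1 = (x + 1)^3

Eigenvalues and multiplicities (the geometric multiplicity of λ is n − rank(A − λI), which equals the number of Jordan blocks for λ):
  λ = -1: algebraic multiplicity = 3, geometric multiplicity = 1

Determining the block sizes for each eigenvalue:
  λ = -1: one block (gm = 1), so the single block has size am = 3 → block sizes [3]

Assembling the blocks gives a Jordan form
J =
  [-1,  1,  0]
  [ 0, -1,  1]
  [ 0,  0, -1]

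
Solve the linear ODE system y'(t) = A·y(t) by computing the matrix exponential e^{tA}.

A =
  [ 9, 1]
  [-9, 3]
e^{tA} =
  [3*t*exp(6*t) + exp(6*t), t*exp(6*t)]
  [-9*t*exp(6*t), -3*t*exp(6*t) + exp(6*t)]

Strategy: write A = P · J · P⁻¹ where J is a Jordan canonical form, so e^{tA} = P · e^{tJ} · P⁻¹, and e^{tJ} can be computed block-by-block.

A has Jordan form
J =
  [6, 1]
  [0, 6]
(up to reordering of blocks).

Per-block formulas:
  For a 2×2 Jordan block J_2(6): exp(t · J_2(6)) = e^(6t)·(I + t·N), where N is the 2×2 nilpotent shift.

After assembling e^{tJ} and conjugating by P, we get:

e^{tA} =
  [3*t*exp(6*t) + exp(6*t), t*exp(6*t)]
  [-9*t*exp(6*t), -3*t*exp(6*t) + exp(6*t)]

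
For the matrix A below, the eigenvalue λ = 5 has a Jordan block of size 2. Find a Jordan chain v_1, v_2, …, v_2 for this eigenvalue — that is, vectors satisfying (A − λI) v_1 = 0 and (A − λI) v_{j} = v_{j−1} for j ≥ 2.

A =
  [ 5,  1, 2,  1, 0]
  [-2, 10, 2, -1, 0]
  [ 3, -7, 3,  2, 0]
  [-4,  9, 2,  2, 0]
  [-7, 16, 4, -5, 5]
A Jordan chain for λ = 5 of length 2:
v_1 = (0, -2, 3, -4, -7)ᵀ
v_2 = (1, 0, 0, 0, 0)ᵀ

Let N = A − (5)·I. We want v_2 with N^2 v_2 = 0 but N^1 v_2 ≠ 0; then v_{j-1} := N · v_j for j = 2, …, 2.

Pick v_2 = (1, 0, 0, 0, 0)ᵀ.
Then v_1 = N · v_2 = (0, -2, 3, -4, -7)ᵀ.

Sanity check: (A − (5)·I) v_1 = (0, 0, 0, 0, 0)ᵀ = 0. ✓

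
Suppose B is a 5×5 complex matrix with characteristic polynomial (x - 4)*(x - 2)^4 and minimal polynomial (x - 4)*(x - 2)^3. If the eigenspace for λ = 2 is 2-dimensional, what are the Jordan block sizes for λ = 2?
Block sizes for λ = 2: [3, 1]

Step 1 — from the characteristic polynomial, algebraic multiplicity of λ = 2 is 4. From dim ker(B − (2)·I) = 2, there are exactly 2 Jordan blocks for λ = 2.
Step 2 — from the minimal polynomial, the factor (x − 2)^3 tells us the largest block for λ = 2 has size 3.
Step 3 — with total size 4, 2 blocks, and largest block 3, the block sizes (in nonincreasing order) are [3, 1].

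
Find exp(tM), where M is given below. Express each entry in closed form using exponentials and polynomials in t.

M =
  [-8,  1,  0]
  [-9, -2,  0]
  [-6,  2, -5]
e^{tM} =
  [-3*t*exp(-5*t) + exp(-5*t), t*exp(-5*t), 0]
  [-9*t*exp(-5*t), 3*t*exp(-5*t) + exp(-5*t), 0]
  [-6*t*exp(-5*t), 2*t*exp(-5*t), exp(-5*t)]

Strategy: write M = P · J · P⁻¹ where J is a Jordan canonical form, so e^{tM} = P · e^{tJ} · P⁻¹, and e^{tJ} can be computed block-by-block.

M has Jordan form
J =
  [-5,  1,  0]
  [ 0, -5,  0]
  [ 0,  0, -5]
(up to reordering of blocks).

Per-block formulas:
  For a 2×2 Jordan block J_2(-5): exp(t · J_2(-5)) = e^(-5t)·(I + t·N), where N is the 2×2 nilpotent shift.
  For a 1×1 block at λ = -5: exp(t · [-5]) = [e^(-5t)].

After assembling e^{tJ} and conjugating by P, we get:

e^{tM} =
  [-3*t*exp(-5*t) + exp(-5*t), t*exp(-5*t), 0]
  [-9*t*exp(-5*t), 3*t*exp(-5*t) + exp(-5*t), 0]
  [-6*t*exp(-5*t), 2*t*exp(-5*t), exp(-5*t)]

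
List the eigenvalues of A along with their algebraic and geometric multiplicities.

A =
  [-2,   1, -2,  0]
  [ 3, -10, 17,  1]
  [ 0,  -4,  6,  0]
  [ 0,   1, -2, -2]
λ = -2: alg = 4, geom = 2

Step 1 — factor the characteristic polynomial to read off the algebraic multiplicities:
  χ_A(x) = (x + 2)^4

Step 2 — compute geometric multiplicities via the rank-nullity identity g(λ) = n − rank(A − λI):
  rank(A − (-2)·I) = 2, so dim ker(A − (-2)·I) = n − 2 = 2

Summary:
  λ = -2: algebraic multiplicity = 4, geometric multiplicity = 2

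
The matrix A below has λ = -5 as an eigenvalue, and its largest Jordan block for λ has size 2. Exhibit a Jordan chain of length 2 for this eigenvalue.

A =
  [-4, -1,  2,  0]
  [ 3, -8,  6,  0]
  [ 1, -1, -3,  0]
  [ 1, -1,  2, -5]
A Jordan chain for λ = -5 of length 2:
v_1 = (1, 3, 1, 1)ᵀ
v_2 = (1, 0, 0, 0)ᵀ

Let N = A − (-5)·I. We want v_2 with N^2 v_2 = 0 but N^1 v_2 ≠ 0; then v_{j-1} := N · v_j for j = 2, …, 2.

Pick v_2 = (1, 0, 0, 0)ᵀ.
Then v_1 = N · v_2 = (1, 3, 1, 1)ᵀ.

Sanity check: (A − (-5)·I) v_1 = (0, 0, 0, 0)ᵀ = 0. ✓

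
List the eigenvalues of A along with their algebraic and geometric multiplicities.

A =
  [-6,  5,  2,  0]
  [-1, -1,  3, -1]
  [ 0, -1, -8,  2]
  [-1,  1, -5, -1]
λ = -4: alg = 4, geom = 2

Step 1 — factor the characteristic polynomial to read off the algebraic multiplicities:
  χ_A(x) = (x + 4)^4

Step 2 — compute geometric multiplicities via the rank-nullity identity g(λ) = n − rank(A − λI):
  rank(A − (-4)·I) = 2, so dim ker(A − (-4)·I) = n − 2 = 2

Summary:
  λ = -4: algebraic multiplicity = 4, geometric multiplicity = 2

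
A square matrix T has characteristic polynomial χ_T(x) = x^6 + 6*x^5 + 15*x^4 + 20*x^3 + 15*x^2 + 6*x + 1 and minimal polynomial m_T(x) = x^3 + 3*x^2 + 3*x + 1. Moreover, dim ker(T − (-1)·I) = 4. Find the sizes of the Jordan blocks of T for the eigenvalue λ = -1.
Block sizes for λ = -1: [3, 1, 1, 1]

Step 1 — from the characteristic polynomial, algebraic multiplicity of λ = -1 is 6. From dim ker(T − (-1)·I) = 4, there are exactly 4 Jordan blocks for λ = -1.
Step 2 — from the minimal polynomial, the factor (x + 1)^3 tells us the largest block for λ = -1 has size 3.
Step 3 — with total size 6, 4 blocks, and largest block 3, the block sizes (in nonincreasing order) are [3, 1, 1, 1].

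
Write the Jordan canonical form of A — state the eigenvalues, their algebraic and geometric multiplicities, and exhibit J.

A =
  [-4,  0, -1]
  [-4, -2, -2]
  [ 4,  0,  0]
J_2(-2) ⊕ J_1(-2)

The characteristic polynomial is
  det(x·I − A) = x^3 + 6*x^2 + 12*x + 8 = (x + 2)^3

Eigenvalues and multiplicities (the geometric multiplicity of λ is n − rank(A − λI), which equals the number of Jordan blocks for λ):
  λ = -2: algebraic multiplicity = 3, geometric multiplicity = 2

Determining the block sizes for each eigenvalue:
  λ = -2: 2 blocks summing to 3 forces exactly one block of size 2 and the rest size 1 → block sizes [2, 1]

Assembling the blocks gives a Jordan form
J =
  [-2,  1,  0]
  [ 0, -2,  0]
  [ 0,  0, -2]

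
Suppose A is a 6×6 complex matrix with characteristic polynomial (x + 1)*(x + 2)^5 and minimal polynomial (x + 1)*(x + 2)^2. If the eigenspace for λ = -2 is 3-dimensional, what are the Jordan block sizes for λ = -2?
Block sizes for λ = -2: [2, 2, 1]

Step 1 — from the characteristic polynomial, algebraic multiplicity of λ = -2 is 5. From dim ker(A − (-2)·I) = 3, there are exactly 3 Jordan blocks for λ = -2.
Step 2 — from the minimal polynomial, the factor (x + 2)^2 tells us the largest block for λ = -2 has size 2.
Step 3 — with total size 5, 3 blocks, and largest block 2, the block sizes (in nonincreasing order) are [2, 2, 1].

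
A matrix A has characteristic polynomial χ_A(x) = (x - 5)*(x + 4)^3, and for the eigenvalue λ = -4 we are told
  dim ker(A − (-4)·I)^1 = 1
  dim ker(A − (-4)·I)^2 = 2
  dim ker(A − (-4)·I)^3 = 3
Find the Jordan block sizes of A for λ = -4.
Block sizes for λ = -4: [3]

From the dimensions of kernels of powers, the number of Jordan blocks of size at least j is d_j − d_{j−1} where d_j = dim ker(N^j) (with d_0 = 0). Computing the differences gives [1, 1, 1].
The number of blocks of size exactly k is (#blocks of size ≥ k) − (#blocks of size ≥ k + 1), so the partition is: 1 block(s) of size 3.
In nonincreasing order the block sizes are [3].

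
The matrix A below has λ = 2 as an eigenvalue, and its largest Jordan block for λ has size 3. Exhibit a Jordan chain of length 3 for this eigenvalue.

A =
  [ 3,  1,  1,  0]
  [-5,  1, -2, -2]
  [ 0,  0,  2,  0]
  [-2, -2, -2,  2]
A Jordan chain for λ = 2 of length 3:
v_1 = (-4, 4, 0, 8)ᵀ
v_2 = (1, -5, 0, -2)ᵀ
v_3 = (1, 0, 0, 0)ᵀ

Let N = A − (2)·I. We want v_3 with N^3 v_3 = 0 but N^2 v_3 ≠ 0; then v_{j-1} := N · v_j for j = 3, …, 2.

Pick v_3 = (1, 0, 0, 0)ᵀ.
Then v_2 = N · v_3 = (1, -5, 0, -2)ᵀ.
Then v_1 = N · v_2 = (-4, 4, 0, 8)ᵀ.

Sanity check: (A − (2)·I) v_1 = (0, 0, 0, 0)ᵀ = 0. ✓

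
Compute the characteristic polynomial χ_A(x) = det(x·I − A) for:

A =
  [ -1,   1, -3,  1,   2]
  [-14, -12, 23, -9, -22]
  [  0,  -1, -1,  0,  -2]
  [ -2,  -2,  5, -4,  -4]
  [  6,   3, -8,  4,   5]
x^5 + 13*x^4 + 66*x^3 + 162*x^2 + 189*x + 81

Expanding det(x·I − A) (e.g. by cofactor expansion or by noting that A is similar to its Jordan form J, which has the same characteristic polynomial as A) gives
  χ_A(x) = x^5 + 13*x^4 + 66*x^3 + 162*x^2 + 189*x + 81
which factors as (x + 1)*(x + 3)^4. The eigenvalues (with algebraic multiplicities) are λ = -3 with multiplicity 4, λ = -1 with multiplicity 1.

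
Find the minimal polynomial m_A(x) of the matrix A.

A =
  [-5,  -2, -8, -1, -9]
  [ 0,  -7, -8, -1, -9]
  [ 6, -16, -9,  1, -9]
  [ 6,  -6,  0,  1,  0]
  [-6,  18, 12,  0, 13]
x^3 + 3*x^2 - 9*x + 5

The characteristic polynomial is χ_A(x) = (x - 1)^3*(x + 5)^2, so the eigenvalues are known. The minimal polynomial is
  m_A(x) = Π_λ (x − λ)^{k_λ}
where k_λ is the size of the *largest* Jordan block for λ (equivalently, the smallest k with (A − λI)^k v = 0 for every generalised eigenvector v of λ).

  λ = -5: largest Jordan block has size 1, contributing (x + 5)
  λ = 1: largest Jordan block has size 2, contributing (x − 1)^2

So m_A(x) = (x - 1)^2*(x + 5) = x^3 + 3*x^2 - 9*x + 5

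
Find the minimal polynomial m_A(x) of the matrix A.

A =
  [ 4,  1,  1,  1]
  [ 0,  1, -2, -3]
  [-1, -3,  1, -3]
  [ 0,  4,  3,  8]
x^4 - 14*x^3 + 73*x^2 - 168*x + 144

The characteristic polynomial is χ_A(x) = (x - 4)^2*(x - 3)^2, so the eigenvalues are known. The minimal polynomial is
  m_A(x) = Π_λ (x − λ)^{k_λ}
where k_λ is the size of the *largest* Jordan block for λ (equivalently, the smallest k with (A − λI)^k v = 0 for every generalised eigenvector v of λ).

  λ = 3: largest Jordan block has size 2, contributing (x − 3)^2
  λ = 4: largest Jordan block has size 2, contributing (x − 4)^2

So m_A(x) = (x - 4)^2*(x - 3)^2 = x^4 - 14*x^3 + 73*x^2 - 168*x + 144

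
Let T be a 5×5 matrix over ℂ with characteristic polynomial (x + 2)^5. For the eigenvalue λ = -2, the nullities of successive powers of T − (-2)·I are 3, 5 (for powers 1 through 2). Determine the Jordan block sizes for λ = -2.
Block sizes for λ = -2: [2, 2, 1]

From the dimensions of kernels of powers, the number of Jordan blocks of size at least j is d_j − d_{j−1} where d_j = dim ker(N^j) (with d_0 = 0). Computing the differences gives [3, 2].
The number of blocks of size exactly k is (#blocks of size ≥ k) − (#blocks of size ≥ k + 1), so the partition is: 1 block(s) of size 1, 2 block(s) of size 2.
In nonincreasing order the block sizes are [2, 2, 1].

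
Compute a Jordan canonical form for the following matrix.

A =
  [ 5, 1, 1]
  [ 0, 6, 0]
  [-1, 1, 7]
J_2(6) ⊕ J_1(6)

The characteristic polynomial is
  det(x·I − A) = x^3 - 18*x^2 + 108*x - 216 = (x - 6)^3

Eigenvalues and multiplicities (the geometric multiplicity of λ is n − rank(A − λI), which equals the number of Jordan blocks for λ):
  λ = 6: algebraic multiplicity = 3, geometric multiplicity = 2

Determining the block sizes for each eigenvalue:
  λ = 6: 2 blocks summing to 3 forces exactly one block of size 2 and the rest size 1 → block sizes [2, 1]

Assembling the blocks gives a Jordan form
J =
  [6, 1, 0]
  [0, 6, 0]
  [0, 0, 6]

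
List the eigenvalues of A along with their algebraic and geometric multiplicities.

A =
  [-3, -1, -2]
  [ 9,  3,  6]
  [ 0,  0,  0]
λ = 0: alg = 3, geom = 2

Step 1 — factor the characteristic polynomial to read off the algebraic multiplicities:
  χ_A(x) = x^3

Step 2 — compute geometric multiplicities via the rank-nullity identity g(λ) = n − rank(A − λI):
  rank(A − (0)·I) = 1, so dim ker(A − (0)·I) = n − 1 = 2

Summary:
  λ = 0: algebraic multiplicity = 3, geometric multiplicity = 2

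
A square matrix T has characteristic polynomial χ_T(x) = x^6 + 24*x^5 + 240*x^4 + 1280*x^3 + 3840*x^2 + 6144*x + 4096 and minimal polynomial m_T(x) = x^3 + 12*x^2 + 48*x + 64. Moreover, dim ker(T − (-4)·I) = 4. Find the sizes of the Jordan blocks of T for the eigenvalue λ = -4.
Block sizes for λ = -4: [3, 1, 1, 1]

Step 1 — from the characteristic polynomial, algebraic multiplicity of λ = -4 is 6. From dim ker(T − (-4)·I) = 4, there are exactly 4 Jordan blocks for λ = -4.
Step 2 — from the minimal polynomial, the factor (x + 4)^3 tells us the largest block for λ = -4 has size 3.
Step 3 — with total size 6, 4 blocks, and largest block 3, the block sizes (in nonincreasing order) are [3, 1, 1, 1].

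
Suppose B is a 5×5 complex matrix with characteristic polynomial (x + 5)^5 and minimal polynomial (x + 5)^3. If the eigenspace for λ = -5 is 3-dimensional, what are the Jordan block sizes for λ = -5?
Block sizes for λ = -5: [3, 1, 1]

Step 1 — from the characteristic polynomial, algebraic multiplicity of λ = -5 is 5. From dim ker(B − (-5)·I) = 3, there are exactly 3 Jordan blocks for λ = -5.
Step 2 — from the minimal polynomial, the factor (x + 5)^3 tells us the largest block for λ = -5 has size 3.
Step 3 — with total size 5, 3 blocks, and largest block 3, the block sizes (in nonincreasing order) are [3, 1, 1].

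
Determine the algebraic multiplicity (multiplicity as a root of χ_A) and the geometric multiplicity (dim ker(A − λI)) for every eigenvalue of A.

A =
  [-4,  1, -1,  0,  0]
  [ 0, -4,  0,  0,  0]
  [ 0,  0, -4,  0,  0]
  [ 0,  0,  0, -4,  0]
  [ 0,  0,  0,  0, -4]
λ = -4: alg = 5, geom = 4

Step 1 — factor the characteristic polynomial to read off the algebraic multiplicities:
  χ_A(x) = (x + 4)^5

Step 2 — compute geometric multiplicities via the rank-nullity identity g(λ) = n − rank(A − λI):
  rank(A − (-4)·I) = 1, so dim ker(A − (-4)·I) = n − 1 = 4

Summary:
  λ = -4: algebraic multiplicity = 5, geometric multiplicity = 4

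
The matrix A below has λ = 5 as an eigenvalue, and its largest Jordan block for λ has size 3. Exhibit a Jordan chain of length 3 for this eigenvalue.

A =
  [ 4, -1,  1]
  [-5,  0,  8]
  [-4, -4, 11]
A Jordan chain for λ = 5 of length 3:
v_1 = (2, -2, 0)ᵀ
v_2 = (-1, -5, -4)ᵀ
v_3 = (1, 0, 0)ᵀ

Let N = A − (5)·I. We want v_3 with N^3 v_3 = 0 but N^2 v_3 ≠ 0; then v_{j-1} := N · v_j for j = 3, …, 2.

Pick v_3 = (1, 0, 0)ᵀ.
Then v_2 = N · v_3 = (-1, -5, -4)ᵀ.
Then v_1 = N · v_2 = (2, -2, 0)ᵀ.

Sanity check: (A − (5)·I) v_1 = (0, 0, 0)ᵀ = 0. ✓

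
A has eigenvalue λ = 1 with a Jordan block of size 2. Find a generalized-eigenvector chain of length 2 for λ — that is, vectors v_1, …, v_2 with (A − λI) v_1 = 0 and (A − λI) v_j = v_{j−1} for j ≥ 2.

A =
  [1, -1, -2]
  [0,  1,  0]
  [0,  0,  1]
A Jordan chain for λ = 1 of length 2:
v_1 = (-1, 0, 0)ᵀ
v_2 = (0, 1, 0)ᵀ

Let N = A − (1)·I. We want v_2 with N^2 v_2 = 0 but N^1 v_2 ≠ 0; then v_{j-1} := N · v_j for j = 2, …, 2.

Pick v_2 = (0, 1, 0)ᵀ.
Then v_1 = N · v_2 = (-1, 0, 0)ᵀ.

Sanity check: (A − (1)·I) v_1 = (0, 0, 0)ᵀ = 0. ✓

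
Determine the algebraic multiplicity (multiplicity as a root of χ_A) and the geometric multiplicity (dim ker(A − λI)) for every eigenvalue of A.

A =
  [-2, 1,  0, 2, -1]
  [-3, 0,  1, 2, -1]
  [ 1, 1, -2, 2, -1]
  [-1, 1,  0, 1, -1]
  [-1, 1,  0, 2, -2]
λ = -1: alg = 5, geom = 3

Step 1 — factor the characteristic polynomial to read off the algebraic multiplicities:
  χ_A(x) = (x + 1)^5

Step 2 — compute geometric multiplicities via the rank-nullity identity g(λ) = n − rank(A − λI):
  rank(A − (-1)·I) = 2, so dim ker(A − (-1)·I) = n − 2 = 3

Summary:
  λ = -1: algebraic multiplicity = 5, geometric multiplicity = 3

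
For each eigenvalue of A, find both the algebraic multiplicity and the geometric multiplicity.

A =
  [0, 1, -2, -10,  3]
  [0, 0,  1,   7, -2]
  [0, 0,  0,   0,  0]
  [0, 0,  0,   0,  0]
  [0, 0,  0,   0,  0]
λ = 0: alg = 5, geom = 3

Step 1 — factor the characteristic polynomial to read off the algebraic multiplicities:
  χ_A(x) = x^5

Step 2 — compute geometric multiplicities via the rank-nullity identity g(λ) = n − rank(A − λI):
  rank(A − (0)·I) = 2, so dim ker(A − (0)·I) = n − 2 = 3

Summary:
  λ = 0: algebraic multiplicity = 5, geometric multiplicity = 3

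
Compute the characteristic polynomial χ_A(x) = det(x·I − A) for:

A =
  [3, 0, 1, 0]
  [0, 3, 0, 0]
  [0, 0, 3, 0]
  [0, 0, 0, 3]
x^4 - 12*x^3 + 54*x^2 - 108*x + 81

Expanding det(x·I − A) (e.g. by cofactor expansion or by noting that A is similar to its Jordan form J, which has the same characteristic polynomial as A) gives
  χ_A(x) = x^4 - 12*x^3 + 54*x^2 - 108*x + 81
which factors as (x - 3)^4. The eigenvalues (with algebraic multiplicities) are λ = 3 with multiplicity 4.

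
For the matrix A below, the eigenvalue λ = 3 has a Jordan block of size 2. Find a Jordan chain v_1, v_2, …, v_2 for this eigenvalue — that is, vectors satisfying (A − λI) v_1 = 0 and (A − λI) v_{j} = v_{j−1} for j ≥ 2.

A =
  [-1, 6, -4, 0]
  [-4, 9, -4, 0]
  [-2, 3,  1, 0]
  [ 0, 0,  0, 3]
A Jordan chain for λ = 3 of length 2:
v_1 = (-4, -4, -2, 0)ᵀ
v_2 = (1, 0, 0, 0)ᵀ

Let N = A − (3)·I. We want v_2 with N^2 v_2 = 0 but N^1 v_2 ≠ 0; then v_{j-1} := N · v_j for j = 2, …, 2.

Pick v_2 = (1, 0, 0, 0)ᵀ.
Then v_1 = N · v_2 = (-4, -4, -2, 0)ᵀ.

Sanity check: (A − (3)·I) v_1 = (0, 0, 0, 0)ᵀ = 0. ✓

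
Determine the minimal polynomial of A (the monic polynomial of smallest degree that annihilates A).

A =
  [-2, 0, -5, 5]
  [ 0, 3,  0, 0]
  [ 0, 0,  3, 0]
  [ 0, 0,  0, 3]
x^2 - x - 6

The characteristic polynomial is χ_A(x) = (x - 3)^3*(x + 2), so the eigenvalues are known. The minimal polynomial is
  m_A(x) = Π_λ (x − λ)^{k_λ}
where k_λ is the size of the *largest* Jordan block for λ (equivalently, the smallest k with (A − λI)^k v = 0 for every generalised eigenvector v of λ).

  λ = -2: largest Jordan block has size 1, contributing (x + 2)
  λ = 3: largest Jordan block has size 1, contributing (x − 3)

So m_A(x) = (x - 3)*(x + 2) = x^2 - x - 6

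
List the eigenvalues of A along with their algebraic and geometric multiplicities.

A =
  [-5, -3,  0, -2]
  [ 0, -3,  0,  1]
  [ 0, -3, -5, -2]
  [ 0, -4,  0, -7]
λ = -5: alg = 4, geom = 2

Step 1 — factor the characteristic polynomial to read off the algebraic multiplicities:
  χ_A(x) = (x + 5)^4

Step 2 — compute geometric multiplicities via the rank-nullity identity g(λ) = n − rank(A − λI):
  rank(A − (-5)·I) = 2, so dim ker(A − (-5)·I) = n − 2 = 2

Summary:
  λ = -5: algebraic multiplicity = 4, geometric multiplicity = 2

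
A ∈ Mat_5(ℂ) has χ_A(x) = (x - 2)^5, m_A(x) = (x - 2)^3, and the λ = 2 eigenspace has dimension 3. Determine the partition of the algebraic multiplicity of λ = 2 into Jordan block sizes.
Block sizes for λ = 2: [3, 1, 1]

Step 1 — from the characteristic polynomial, algebraic multiplicity of λ = 2 is 5. From dim ker(A − (2)·I) = 3, there are exactly 3 Jordan blocks for λ = 2.
Step 2 — from the minimal polynomial, the factor (x − 2)^3 tells us the largest block for λ = 2 has size 3.
Step 3 — with total size 5, 3 blocks, and largest block 3, the block sizes (in nonincreasing order) are [3, 1, 1].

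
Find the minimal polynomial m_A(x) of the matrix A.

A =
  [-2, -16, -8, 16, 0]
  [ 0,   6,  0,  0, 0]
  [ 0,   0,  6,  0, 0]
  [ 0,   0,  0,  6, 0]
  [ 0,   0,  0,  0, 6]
x^2 - 4*x - 12

The characteristic polynomial is χ_A(x) = (x - 6)^4*(x + 2), so the eigenvalues are known. The minimal polynomial is
  m_A(x) = Π_λ (x − λ)^{k_λ}
where k_λ is the size of the *largest* Jordan block for λ (equivalently, the smallest k with (A − λI)^k v = 0 for every generalised eigenvector v of λ).

  λ = -2: largest Jordan block has size 1, contributing (x + 2)
  λ = 6: largest Jordan block has size 1, contributing (x − 6)

So m_A(x) = (x - 6)*(x + 2) = x^2 - 4*x - 12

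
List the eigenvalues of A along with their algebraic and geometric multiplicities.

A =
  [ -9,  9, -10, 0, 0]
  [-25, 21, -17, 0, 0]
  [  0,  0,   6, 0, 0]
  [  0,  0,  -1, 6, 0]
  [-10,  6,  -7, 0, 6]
λ = 6: alg = 5, geom = 3

Step 1 — factor the characteristic polynomial to read off the algebraic multiplicities:
  χ_A(x) = (x - 6)^5

Step 2 — compute geometric multiplicities via the rank-nullity identity g(λ) = n − rank(A − λI):
  rank(A − (6)·I) = 2, so dim ker(A − (6)·I) = n − 2 = 3

Summary:
  λ = 6: algebraic multiplicity = 5, geometric multiplicity = 3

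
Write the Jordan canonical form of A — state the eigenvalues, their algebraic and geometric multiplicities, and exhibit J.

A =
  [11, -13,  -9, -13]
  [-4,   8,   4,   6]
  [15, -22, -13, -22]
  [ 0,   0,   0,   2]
J_3(2) ⊕ J_1(2)

The characteristic polynomial is
  det(x·I − A) = x^4 - 8*x^3 + 24*x^2 - 32*x + 16 = (x - 2)^4

Eigenvalues and multiplicities (the geometric multiplicity of λ is n − rank(A − λI), which equals the number of Jordan blocks for λ):
  λ = 2: algebraic multiplicity = 4, geometric multiplicity = 2

Determining the block sizes for each eigenvalue:
  λ = 2: with am = 4 and gm = 2, the partition is not yet determined (e.g. several partitions of 4 into 2 parts exist). Let N = A − (2)·I. Computing rank(N^1) = 2, rank(N^2) = 1, rank(N^3) = 0; the number of blocks of size ≥ j is rank(N^{j−1}) − rank(N^j), giving [2, 1, 1]. So we have 1 block(s) of size 3, 1 block(s) of size 1 → block sizes [3, 1]

Assembling the blocks gives a Jordan form
J =
  [2, 1, 0, 0]
  [0, 2, 1, 0]
  [0, 0, 2, 0]
  [0, 0, 0, 2]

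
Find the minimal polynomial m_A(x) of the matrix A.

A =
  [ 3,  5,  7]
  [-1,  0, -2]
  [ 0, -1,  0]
x^3 - 3*x^2 + 3*x - 1

The characteristic polynomial is χ_A(x) = (x - 1)^3, so the eigenvalues are known. The minimal polynomial is
  m_A(x) = Π_λ (x − λ)^{k_λ}
where k_λ is the size of the *largest* Jordan block for λ (equivalently, the smallest k with (A − λI)^k v = 0 for every generalised eigenvector v of λ).

  λ = 1: largest Jordan block has size 3, contributing (x − 1)^3

So m_A(x) = (x - 1)^3 = x^3 - 3*x^2 + 3*x - 1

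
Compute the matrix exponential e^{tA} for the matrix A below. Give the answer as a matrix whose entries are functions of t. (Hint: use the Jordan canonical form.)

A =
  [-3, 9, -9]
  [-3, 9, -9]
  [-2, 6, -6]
e^{tA} =
  [1 - 3*t, 9*t, -9*t]
  [-3*t, 9*t + 1, -9*t]
  [-2*t, 6*t, 1 - 6*t]

Strategy: write A = P · J · P⁻¹ where J is a Jordan canonical form, so e^{tA} = P · e^{tJ} · P⁻¹, and e^{tJ} can be computed block-by-block.

A has Jordan form
J =
  [0, 1, 0]
  [0, 0, 0]
  [0, 0, 0]
(up to reordering of blocks).

Per-block formulas:
  For a 2×2 Jordan block J_2(0): exp(t · J_2(0)) = e^(0t)·(I + t·N), where N is the 2×2 nilpotent shift.
  For a 1×1 block at λ = 0: exp(t · [0]) = [e^(0t)].

After assembling e^{tJ} and conjugating by P, we get:

e^{tA} =
  [1 - 3*t, 9*t, -9*t]
  [-3*t, 9*t + 1, -9*t]
  [-2*t, 6*t, 1 - 6*t]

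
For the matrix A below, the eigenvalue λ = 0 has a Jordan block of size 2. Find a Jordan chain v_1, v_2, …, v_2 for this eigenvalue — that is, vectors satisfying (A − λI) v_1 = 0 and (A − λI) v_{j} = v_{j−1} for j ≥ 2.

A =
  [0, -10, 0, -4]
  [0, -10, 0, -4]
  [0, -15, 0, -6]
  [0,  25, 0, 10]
A Jordan chain for λ = 0 of length 2:
v_1 = (-10, -10, -15, 25)ᵀ
v_2 = (0, 1, 0, 0)ᵀ

Let N = A − (0)·I. We want v_2 with N^2 v_2 = 0 but N^1 v_2 ≠ 0; then v_{j-1} := N · v_j for j = 2, …, 2.

Pick v_2 = (0, 1, 0, 0)ᵀ.
Then v_1 = N · v_2 = (-10, -10, -15, 25)ᵀ.

Sanity check: (A − (0)·I) v_1 = (0, 0, 0, 0)ᵀ = 0. ✓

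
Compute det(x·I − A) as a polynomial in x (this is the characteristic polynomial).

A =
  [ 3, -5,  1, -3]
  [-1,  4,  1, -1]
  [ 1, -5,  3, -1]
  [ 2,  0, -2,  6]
x^4 - 16*x^3 + 96*x^2 - 256*x + 256

Expanding det(x·I − A) (e.g. by cofactor expansion or by noting that A is similar to its Jordan form J, which has the same characteristic polynomial as A) gives
  χ_A(x) = x^4 - 16*x^3 + 96*x^2 - 256*x + 256
which factors as (x - 4)^4. The eigenvalues (with algebraic multiplicities) are λ = 4 with multiplicity 4.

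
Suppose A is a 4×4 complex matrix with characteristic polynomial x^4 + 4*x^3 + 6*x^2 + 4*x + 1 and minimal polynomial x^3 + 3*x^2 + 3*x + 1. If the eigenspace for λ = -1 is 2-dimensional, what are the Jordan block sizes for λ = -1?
Block sizes for λ = -1: [3, 1]

Step 1 — from the characteristic polynomial, algebraic multiplicity of λ = -1 is 4. From dim ker(A − (-1)·I) = 2, there are exactly 2 Jordan blocks for λ = -1.
Step 2 — from the minimal polynomial, the factor (x + 1)^3 tells us the largest block for λ = -1 has size 3.
Step 3 — with total size 4, 2 blocks, and largest block 3, the block sizes (in nonincreasing order) are [3, 1].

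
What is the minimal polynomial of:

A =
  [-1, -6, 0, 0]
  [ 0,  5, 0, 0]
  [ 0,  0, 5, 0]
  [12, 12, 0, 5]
x^2 - 4*x - 5

The characteristic polynomial is χ_A(x) = (x - 5)^3*(x + 1), so the eigenvalues are known. The minimal polynomial is
  m_A(x) = Π_λ (x − λ)^{k_λ}
where k_λ is the size of the *largest* Jordan block for λ (equivalently, the smallest k with (A − λI)^k v = 0 for every generalised eigenvector v of λ).

  λ = -1: largest Jordan block has size 1, contributing (x + 1)
  λ = 5: largest Jordan block has size 1, contributing (x − 5)

So m_A(x) = (x - 5)*(x + 1) = x^2 - 4*x - 5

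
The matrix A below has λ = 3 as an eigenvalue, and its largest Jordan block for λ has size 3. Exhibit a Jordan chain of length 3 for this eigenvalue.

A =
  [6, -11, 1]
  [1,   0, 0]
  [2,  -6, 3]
A Jordan chain for λ = 3 of length 3:
v_1 = (-6, -2, -4)ᵀ
v_2 = (-11, -3, -6)ᵀ
v_3 = (0, 1, 0)ᵀ

Let N = A − (3)·I. We want v_3 with N^3 v_3 = 0 but N^2 v_3 ≠ 0; then v_{j-1} := N · v_j for j = 3, …, 2.

Pick v_3 = (0, 1, 0)ᵀ.
Then v_2 = N · v_3 = (-11, -3, -6)ᵀ.
Then v_1 = N · v_2 = (-6, -2, -4)ᵀ.

Sanity check: (A − (3)·I) v_1 = (0, 0, 0)ᵀ = 0. ✓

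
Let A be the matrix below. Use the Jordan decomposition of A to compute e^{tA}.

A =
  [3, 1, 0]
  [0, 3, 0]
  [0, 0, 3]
e^{tA} =
  [exp(3*t), t*exp(3*t), 0]
  [0, exp(3*t), 0]
  [0, 0, exp(3*t)]

Strategy: write A = P · J · P⁻¹ where J is a Jordan canonical form, so e^{tA} = P · e^{tJ} · P⁻¹, and e^{tJ} can be computed block-by-block.

A has Jordan form
J =
  [3, 1, 0]
  [0, 3, 0]
  [0, 0, 3]
(up to reordering of blocks).

Per-block formulas:
  For a 1×1 block at λ = 3: exp(t · [3]) = [e^(3t)].
  For a 2×2 Jordan block J_2(3): exp(t · J_2(3)) = e^(3t)·(I + t·N), where N is the 2×2 nilpotent shift.

After assembling e^{tJ} and conjugating by P, we get:

e^{tA} =
  [exp(3*t), t*exp(3*t), 0]
  [0, exp(3*t), 0]
  [0, 0, exp(3*t)]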